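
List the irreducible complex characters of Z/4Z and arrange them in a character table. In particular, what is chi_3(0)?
Character table of Z/4Z (irreps indexed chi_0,...,chi_3 with chi_k(m) = zeta_4^(k*m), zeta_4 = exp(2*pi*i/4)):
  irrep \ class  {0} (size 1)  {1} (size 1)  {2} (size 1)  {3} (size 1)
  chi_0          1             1             1             1           
  chi_1          1             I             -1            -I          
  chi_2          1             -1            1             -1          
  chi_3          1             -I            -1            I           

Spot check: chi_3(0) = zeta_4^(3*0) = zeta_4^0 = 1.

Working: Z/4Z is abelian, so all 4 irreducible complex representations are 1-dimensional. They are given by chi_k(m) = zeta_4^(k*m) for k = 0,...,3. Row orthogonality: sum_m chi_k(m) conj(chi_l(m)) = 4 * [k = l].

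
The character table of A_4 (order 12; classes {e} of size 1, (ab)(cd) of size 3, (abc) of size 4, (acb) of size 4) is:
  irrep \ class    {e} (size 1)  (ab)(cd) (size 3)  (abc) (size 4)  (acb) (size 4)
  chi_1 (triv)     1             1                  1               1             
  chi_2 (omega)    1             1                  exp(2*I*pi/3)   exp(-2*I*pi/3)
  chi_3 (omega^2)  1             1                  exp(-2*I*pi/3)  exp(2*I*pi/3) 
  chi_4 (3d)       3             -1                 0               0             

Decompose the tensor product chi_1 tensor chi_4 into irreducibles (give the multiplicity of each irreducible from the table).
chi_1 tensor chi_4 = chi_4 (all other irreducibles have multiplicity 0).

Derivation: The character of a tensor product is the pointwise product (chi_1 * chi_4)(C) = chi_1(C) * chi_4(C):
  {e}: (1)*(3), (ab)(cd): (1)*(-1), (abc): (1)*(0), (acb): (1)*(0)
so (chi_1 * chi_4) takes values
  {e} -> 3, (ab)(cd) -> -1, (abc) -> 0, (acb) -> 0.
Now take the inner product of this character with each irreducible chi from the table, <chi_1*chi_4, chi> = (1/12) sum_C |C| (chi_1*chi_4)(C) conj(chi(C)):
  <chi_1*chi_4, chi_1> = (1/12)[1*(3)*conj(1) + 3*(-1)*conj(1) + 4*(0)*conj(1) + 4*(0)*conj(1)]
      = (1/12)[(3) + (-3) + (0) + (0)] = 0/12 = 0
  <chi_1*chi_4, chi_2> = (1/12)[1*(3)*conj(1) + 3*(-1)*conj(1) + 4*(0)*conj(exp(2*I*pi/3)) + 4*(0)*conj(exp(-2*I*pi/3))]
      = (1/12)[(3) + (-3) + (0) + (0)] = 0/12 = 0
  <chi_1*chi_4, chi_3> = (1/12)[1*(3)*conj(1) + 3*(-1)*conj(1) + 4*(0)*conj(exp(-2*I*pi/3)) + 4*(0)*conj(exp(2*I*pi/3))]
      = (1/12)[(3) + (-3) + (0) + (0)] = 0/12 = 0
  <chi_1*chi_4, chi_4> = (1/12)[1*(3)*conj(3) + 3*(-1)*conj(-1) + 4*(0)*conj(0) + 4*(0)*conj(0)]
      = (1/12)[(9) + (3) + (0) + (0)] = 12/12 = 1
(Exp terms are combined using exp(i*s)*conj(exp(i*t)) = exp(i*(s-t)), and sums of them are collapsed using the identity that for every m > 1 the m distinct m-th roots of unity sum to 0, e.g. 1 + exp(2*I*pi/3) + exp(-2*I*pi/3) = 0.)
Hence the multiplicities are chi_4: 1. Dimension check: dim(chi_1)*dim(chi_4) = 1*3 = 3 and sum (mult * dim) = 1*3 = 3.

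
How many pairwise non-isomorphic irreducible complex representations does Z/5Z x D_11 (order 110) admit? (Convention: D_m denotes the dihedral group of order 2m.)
35

Justification: The number of irreducible complex representations of a finite group equals its number of conjugacy classes. For a direct product, #classes(G x H) = #classes(G) * #classes(H). Z/5Z has 5 classes (abelian), D_11 has 7 classes, so 5 * 7 = 35, so Z/5Z x D_11 (order 110) has exactly 35 irreducible complex representations.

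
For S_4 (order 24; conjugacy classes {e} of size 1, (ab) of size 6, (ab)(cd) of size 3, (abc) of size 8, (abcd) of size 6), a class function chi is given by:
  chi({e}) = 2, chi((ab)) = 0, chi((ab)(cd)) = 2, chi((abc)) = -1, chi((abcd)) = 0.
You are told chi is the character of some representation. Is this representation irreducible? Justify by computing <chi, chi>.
Irreducible: <chi, chi> = 1.

Details: <chi, chi> = (1/|G|) sum_C |C| * |chi(C)|^2 = (1/24)[1*|2|^2 + 6*|0|^2 + 3*|2|^2 + 8*|-1|^2 + 6*|0|^2]
  = (1/24)[(4) + (0) + (12) + (8) + (0)] = 24/24 = 1.
A character is irreducible iff <chi, chi> = 1, so this representation is irreducible.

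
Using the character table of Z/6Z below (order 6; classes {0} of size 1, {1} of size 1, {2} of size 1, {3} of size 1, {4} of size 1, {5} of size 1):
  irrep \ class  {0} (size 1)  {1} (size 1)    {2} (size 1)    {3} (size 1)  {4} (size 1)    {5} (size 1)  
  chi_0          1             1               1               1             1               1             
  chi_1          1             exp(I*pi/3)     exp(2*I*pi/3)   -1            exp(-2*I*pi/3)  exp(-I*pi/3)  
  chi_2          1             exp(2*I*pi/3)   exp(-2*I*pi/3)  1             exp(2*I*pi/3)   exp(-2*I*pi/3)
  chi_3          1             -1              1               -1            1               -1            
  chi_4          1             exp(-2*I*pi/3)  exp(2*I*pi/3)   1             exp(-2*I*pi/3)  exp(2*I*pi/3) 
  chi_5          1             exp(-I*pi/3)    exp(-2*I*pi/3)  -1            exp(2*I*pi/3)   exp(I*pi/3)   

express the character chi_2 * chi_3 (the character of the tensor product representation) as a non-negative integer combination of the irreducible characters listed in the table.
chi_2 tensor chi_3 = chi_5 (all other irreducibles have multiplicity 0).

Argument: The character of a tensor product is the pointwise product (chi_2 * chi_3)(C) = chi_2(C) * chi_3(C):
  {0}: (1)*(1), {1}: (exp(2*I*pi/3))*(-1), {2}: (exp(-2*I*pi/3))*(1), {3}: (1)*(-1), {4}: (exp(2*I*pi/3))*(1), {5}: (exp(-2*I*pi/3))*(-1)
so (chi_2 * chi_3) takes values
  {0} -> 1, {1} -> -exp(2*I*pi/3), {2} -> exp(-2*I*pi/3), {3} -> -1, {4} -> exp(2*I*pi/3), {5} -> -exp(-2*I*pi/3).
Now take the inner product of this character with each irreducible chi from the table, <chi_2*chi_3, chi> = (1/6) sum_C |C| (chi_2*chi_3)(C) conj(chi(C)):
  <chi_2*chi_3, chi_0> = (1/6)[1*(1)*conj(1) + 1*(-exp(2*I*pi/3))*conj(1) + 1*(exp(-2*I*pi/3))*conj(1) + 1*(-1)*conj(1) + 1*(exp(2*I*pi/3))*conj(1) + 1*(-exp(-2*I*pi/3))*conj(1)]
      = (1/6)[(1) + (-exp(2*I*pi/3)) + (exp(-2*I*pi/3)) + (-1) + (exp(2*I*pi/3)) + (-exp(-2*I*pi/3))] = 0/6 = 0
  <chi_2*chi_3, chi_1> = (1/6)[1*(1)*conj(1) + 1*(-exp(2*I*pi/3))*conj(exp(I*pi/3)) + 1*(exp(-2*I*pi/3))*conj(exp(2*I*pi/3)) + 1*(-1)*conj(-1) + 1*(exp(2*I*pi/3))*conj(exp(-2*I*pi/3)) + 1*(-exp(-2*I*pi/3))*conj(exp(-I*pi/3))]
      = (1/6)[(1) + (-exp(I*pi/3)) + (exp(2*I*pi/3)) + (1) + (exp(-2*I*pi/3)) + (-exp(-I*pi/3))] = 0/6 = 0
  <chi_2*chi_3, chi_2> = (1/6)[1*(1)*conj(1) + 1*(-exp(2*I*pi/3))*conj(exp(2*I*pi/3)) + 1*(exp(-2*I*pi/3))*conj(exp(-2*I*pi/3)) + 1*(-1)*conj(1) + 1*(exp(2*I*pi/3))*conj(exp(2*I*pi/3)) + 1*(-exp(-2*I*pi/3))*conj(exp(-2*I*pi/3))]
      = (1/6)[(1) + (-1) + (1) + (-1) + (1) + (-1)] = 0/6 = 0
  <chi_2*chi_3, chi_3> = (1/6)[1*(1)*conj(1) + 1*(-exp(2*I*pi/3))*conj(-1) + 1*(exp(-2*I*pi/3))*conj(1) + 1*(-1)*conj(-1) + 1*(exp(2*I*pi/3))*conj(1) + 1*(-exp(-2*I*pi/3))*conj(-1)]
      = (1/6)[(1) + (exp(2*I*pi/3)) + (exp(-2*I*pi/3)) + (1) + (exp(2*I*pi/3)) + (exp(-2*I*pi/3))] = 0/6 = 0
  <chi_2*chi_3, chi_4> = (1/6)[1*(1)*conj(1) + 1*(-exp(2*I*pi/3))*conj(exp(-2*I*pi/3)) + 1*(exp(-2*I*pi/3))*conj(exp(2*I*pi/3)) + 1*(-1)*conj(1) + 1*(exp(2*I*pi/3))*conj(exp(-2*I*pi/3)) + 1*(-exp(-2*I*pi/3))*conj(exp(2*I*pi/3))]
      = (1/6)[(1) + (-exp(-2*I*pi/3)) + (exp(2*I*pi/3)) + (-1) + (exp(-2*I*pi/3)) + (-exp(2*I*pi/3))] = 0/6 = 0
  <chi_2*chi_3, chi_5> = (1/6)[1*(1)*conj(1) + 1*(-exp(2*I*pi/3))*conj(exp(-I*pi/3)) + 1*(exp(-2*I*pi/3))*conj(exp(-2*I*pi/3)) + 1*(-1)*conj(-1) + 1*(exp(2*I*pi/3))*conj(exp(2*I*pi/3)) + 1*(-exp(-2*I*pi/3))*conj(exp(I*pi/3))]
      = (1/6)[(1) + (1) + (1) + (1) + (1) + (1)] = 6/6 = 1
(Exp terms are combined using exp(i*s)*conj(exp(i*t)) = exp(i*(s-t)), and sums of them are collapsed using the identity that for every m > 1 the m distinct m-th roots of unity sum to 0, e.g. 1 + exp(2*I*pi/3) + exp(-2*I*pi/3) = 0.)
Hence the multiplicities are chi_5: 1. Dimension check: dim(chi_2)*dim(chi_3) = 1*1 = 1 and sum (mult * dim) = 1*1 = 1.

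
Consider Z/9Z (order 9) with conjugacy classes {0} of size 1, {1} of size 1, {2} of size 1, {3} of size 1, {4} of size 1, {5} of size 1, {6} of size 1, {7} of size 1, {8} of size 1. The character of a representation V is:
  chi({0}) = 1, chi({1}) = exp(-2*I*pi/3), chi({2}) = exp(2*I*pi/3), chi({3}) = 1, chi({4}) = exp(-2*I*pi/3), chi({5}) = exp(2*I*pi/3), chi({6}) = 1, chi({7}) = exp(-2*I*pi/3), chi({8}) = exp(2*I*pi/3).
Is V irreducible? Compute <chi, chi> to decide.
Irreducible: <chi, chi> = 1.

Explanation: <chi, chi> = (1/|G|) sum_C |C| * |chi(C)|^2 = (1/9)[1*|1|^2 + 1*|exp(-2*I*pi/3)|^2 + 1*|exp(2*I*pi/3)|^2 + 1*|1|^2 + 1*|exp(-2*I*pi/3)|^2 + 1*|exp(2*I*pi/3)|^2 + 1*|1|^2 + 1*|exp(-2*I*pi/3)|^2 + 1*|exp(2*I*pi/3)|^2]
  = (1/9)[(1) + (1) + (1) + (1) + (1) + (1) + (1) + (1) + (1)] = 9/9 = 1.
(Exp terms are combined using exp(i*s)*conj(exp(i*t)) = exp(i*(s-t)), and sums of them are collapsed using the identity that for every m > 1 the m distinct m-th roots of unity sum to 0, e.g. 1 + exp(2*I*pi/3) + exp(-2*I*pi/3) = 0.)
A character is irreducible iff <chi, chi> = 1, so this representation is irreducible.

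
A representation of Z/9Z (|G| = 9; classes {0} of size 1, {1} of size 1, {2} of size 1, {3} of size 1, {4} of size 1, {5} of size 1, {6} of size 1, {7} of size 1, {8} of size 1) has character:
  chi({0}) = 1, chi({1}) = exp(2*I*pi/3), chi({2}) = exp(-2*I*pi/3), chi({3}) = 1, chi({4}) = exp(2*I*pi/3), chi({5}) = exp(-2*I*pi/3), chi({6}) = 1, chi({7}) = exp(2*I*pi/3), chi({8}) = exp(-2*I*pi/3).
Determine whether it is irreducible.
Irreducible: <chi, chi> = 1.

<chi, chi> = (1/|G|) sum_C |C| * |chi(C)|^2 = (1/9)[1*|1|^2 + 1*|exp(2*I*pi/3)|^2 + 1*|exp(-2*I*pi/3)|^2 + 1*|1|^2 + 1*|exp(2*I*pi/3)|^2 + 1*|exp(-2*I*pi/3)|^2 + 1*|1|^2 + 1*|exp(2*I*pi/3)|^2 + 1*|exp(-2*I*pi/3)|^2]
  = (1/9)[(1) + (1) + (1) + (1) + (1) + (1) + (1) + (1) + (1)] = 9/9 = 1.
(Exp terms are combined using exp(i*s)*conj(exp(i*t)) = exp(i*(s-t)), and sums of them are collapsed using the identity that for every m > 1 the m distinct m-th roots of unity sum to 0, e.g. 1 + exp(2*I*pi/3) + exp(-2*I*pi/3) = 0.)
A character is irreducible iff <chi, chi> = 1, so this representation is irreducible.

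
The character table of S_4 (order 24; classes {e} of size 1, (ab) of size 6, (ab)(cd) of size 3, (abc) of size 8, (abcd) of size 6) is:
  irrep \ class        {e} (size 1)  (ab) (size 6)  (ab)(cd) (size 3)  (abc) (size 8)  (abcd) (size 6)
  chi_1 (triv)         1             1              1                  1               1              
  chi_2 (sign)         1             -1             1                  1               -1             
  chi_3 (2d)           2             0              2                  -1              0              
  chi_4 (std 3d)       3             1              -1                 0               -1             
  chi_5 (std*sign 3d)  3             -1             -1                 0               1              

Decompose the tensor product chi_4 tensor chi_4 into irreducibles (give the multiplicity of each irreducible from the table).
chi_4 tensor chi_4 = chi_1 + chi_3 + chi_4 + chi_5 (all other irreducibles have multiplicity 0).

Justification: The character of a tensor product is the pointwise product (chi_4 * chi_4)(C) = chi_4(C) * chi_4(C):
  {e}: (3)*(3), (ab): (1)*(1), (ab)(cd): (-1)*(-1), (abc): (0)*(0), (abcd): (-1)*(-1)
so (chi_4 * chi_4) takes values
  {e} -> 9, (ab) -> 1, (ab)(cd) -> 1, (abc) -> 0, (abcd) -> 1.
Now take the inner product of this character with each irreducible chi from the table, <chi_4*chi_4, chi> = (1/24) sum_C |C| (chi_4*chi_4)(C) conj(chi(C)):
  <chi_4*chi_4, chi_1> = (1/24)[1*(9)*conj(1) + 6*(1)*conj(1) + 3*(1)*conj(1) + 8*(0)*conj(1) + 6*(1)*conj(1)]
      = (1/24)[(9) + (6) + (3) + (0) + (6)] = 24/24 = 1
  <chi_4*chi_4, chi_2> = (1/24)[1*(9)*conj(1) + 6*(1)*conj(-1) + 3*(1)*conj(1) + 8*(0)*conj(1) + 6*(1)*conj(-1)]
      = (1/24)[(9) + (-6) + (3) + (0) + (-6)] = 0/24 = 0
  <chi_4*chi_4, chi_3> = (1/24)[1*(9)*conj(2) + 6*(1)*conj(0) + 3*(1)*conj(2) + 8*(0)*conj(-1) + 6*(1)*conj(0)]
      = (1/24)[(18) + (0) + (6) + (0) + (0)] = 24/24 = 1
  <chi_4*chi_4, chi_4> = (1/24)[1*(9)*conj(3) + 6*(1)*conj(1) + 3*(1)*conj(-1) + 8*(0)*conj(0) + 6*(1)*conj(-1)]
      = (1/24)[(27) + (6) + (-3) + (0) + (-6)] = 24/24 = 1
  <chi_4*chi_4, chi_5> = (1/24)[1*(9)*conj(3) + 6*(1)*conj(-1) + 3*(1)*conj(-1) + 8*(0)*conj(0) + 6*(1)*conj(1)]
      = (1/24)[(27) + (-6) + (-3) + (0) + (6)] = 24/24 = 1
Hence the multiplicities are chi_1: 1, chi_3: 1, chi_4: 1, chi_5: 1. Dimension check: dim(chi_4)*dim(chi_4) = 3*3 = 9 and sum (mult * dim) = 1*1 + 1*2 + 1*3 + 1*3 = 9.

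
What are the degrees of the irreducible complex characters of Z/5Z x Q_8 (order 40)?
Dimensions: 1, 1, 1, 1, 1, 1, 1, 1, 1, 1, 1, 1, 1, 1, 1, 1, 1, 1, 1, 1, 2, 2, 2, 2, 2

Argument: There are 25 irreducibles (= number of conjugacy classes). Their dimensions d_i satisfy sum d_i^2 = |G| = 40: 1 + 1 + 1 + 1 + 1 + 1 + 1 + 1 + 1 + 1 + 1 + 1 + 1 + 1 + 1 + 1 + 1 + 1 + 1 + 1 + 4 + 4 + 4 + 4 + 4 = 40. (For the product with Z/5Z: each of the 5 1-dim characters of Z/5Z tensors with each irrep of Q_8, giving 5 copies of each Q_8-dimension.)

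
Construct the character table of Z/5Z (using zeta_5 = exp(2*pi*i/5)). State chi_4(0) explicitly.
Character table of Z/5Z (irreps indexed chi_0,...,chi_4 with chi_k(m) = zeta_5^(k*m), zeta_5 = exp(2*pi*i/5)):
  irrep \ class  {0} (size 1)  {1} (size 1)    {2} (size 1)    {3} (size 1)    {4} (size 1)  
  chi_0          1             1               1               1               1             
  chi_1          1             exp(2*I*pi/5)   exp(4*I*pi/5)   exp(-4*I*pi/5)  exp(-2*I*pi/5)
  chi_2          1             exp(4*I*pi/5)   exp(-2*I*pi/5)  exp(2*I*pi/5)   exp(-4*I*pi/5)
  chi_3          1             exp(-4*I*pi/5)  exp(2*I*pi/5)   exp(-2*I*pi/5)  exp(4*I*pi/5) 
  chi_4          1             exp(-2*I*pi/5)  exp(-4*I*pi/5)  exp(4*I*pi/5)   exp(2*I*pi/5) 

Spot check: chi_4(0) = zeta_5^(4*0) = zeta_5^0 = 1.

Reasoning: Z/5Z is abelian, so all 5 irreducible complex representations are 1-dimensional. They are given by chi_k(m) = zeta_5^(k*m) for k = 0,...,4. Row orthogonality: sum_m chi_k(m) conj(chi_l(m)) = 5 * [k = l].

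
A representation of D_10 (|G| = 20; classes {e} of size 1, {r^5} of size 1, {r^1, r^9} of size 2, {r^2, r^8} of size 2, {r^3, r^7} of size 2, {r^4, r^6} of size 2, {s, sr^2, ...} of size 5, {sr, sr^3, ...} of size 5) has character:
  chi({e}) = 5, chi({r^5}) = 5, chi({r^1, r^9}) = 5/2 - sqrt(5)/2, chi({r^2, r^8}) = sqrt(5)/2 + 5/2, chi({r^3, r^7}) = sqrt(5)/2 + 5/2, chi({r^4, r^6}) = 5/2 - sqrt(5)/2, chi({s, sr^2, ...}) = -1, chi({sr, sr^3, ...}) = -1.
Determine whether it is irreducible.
Not irreducible (reducible): <chi, chi> = 6 > 1.

Working: <chi, chi> = (1/|G|) sum_C |C| * |chi(C)|^2 = (1/20)[1*|5|^2 + 1*|5|^2 + 2*|5/2 - sqrt(5)/2|^2 + 2*|sqrt(5)/2 + 5/2|^2 + 2*|sqrt(5)/2 + 5/2|^2 + 2*|5/2 - sqrt(5)/2|^2 + 5*|-1|^2 + 5*|-1|^2]
  = (1/20)[(25) + (25) + (15 - 5*sqrt(5)) + (5*sqrt(5) + 15) + (5*sqrt(5) + 15) + (15 - 5*sqrt(5)) + (5) + (5)] = 120/20 = 6.
A character is irreducible iff <chi, chi> = 1, so this representation is reducible.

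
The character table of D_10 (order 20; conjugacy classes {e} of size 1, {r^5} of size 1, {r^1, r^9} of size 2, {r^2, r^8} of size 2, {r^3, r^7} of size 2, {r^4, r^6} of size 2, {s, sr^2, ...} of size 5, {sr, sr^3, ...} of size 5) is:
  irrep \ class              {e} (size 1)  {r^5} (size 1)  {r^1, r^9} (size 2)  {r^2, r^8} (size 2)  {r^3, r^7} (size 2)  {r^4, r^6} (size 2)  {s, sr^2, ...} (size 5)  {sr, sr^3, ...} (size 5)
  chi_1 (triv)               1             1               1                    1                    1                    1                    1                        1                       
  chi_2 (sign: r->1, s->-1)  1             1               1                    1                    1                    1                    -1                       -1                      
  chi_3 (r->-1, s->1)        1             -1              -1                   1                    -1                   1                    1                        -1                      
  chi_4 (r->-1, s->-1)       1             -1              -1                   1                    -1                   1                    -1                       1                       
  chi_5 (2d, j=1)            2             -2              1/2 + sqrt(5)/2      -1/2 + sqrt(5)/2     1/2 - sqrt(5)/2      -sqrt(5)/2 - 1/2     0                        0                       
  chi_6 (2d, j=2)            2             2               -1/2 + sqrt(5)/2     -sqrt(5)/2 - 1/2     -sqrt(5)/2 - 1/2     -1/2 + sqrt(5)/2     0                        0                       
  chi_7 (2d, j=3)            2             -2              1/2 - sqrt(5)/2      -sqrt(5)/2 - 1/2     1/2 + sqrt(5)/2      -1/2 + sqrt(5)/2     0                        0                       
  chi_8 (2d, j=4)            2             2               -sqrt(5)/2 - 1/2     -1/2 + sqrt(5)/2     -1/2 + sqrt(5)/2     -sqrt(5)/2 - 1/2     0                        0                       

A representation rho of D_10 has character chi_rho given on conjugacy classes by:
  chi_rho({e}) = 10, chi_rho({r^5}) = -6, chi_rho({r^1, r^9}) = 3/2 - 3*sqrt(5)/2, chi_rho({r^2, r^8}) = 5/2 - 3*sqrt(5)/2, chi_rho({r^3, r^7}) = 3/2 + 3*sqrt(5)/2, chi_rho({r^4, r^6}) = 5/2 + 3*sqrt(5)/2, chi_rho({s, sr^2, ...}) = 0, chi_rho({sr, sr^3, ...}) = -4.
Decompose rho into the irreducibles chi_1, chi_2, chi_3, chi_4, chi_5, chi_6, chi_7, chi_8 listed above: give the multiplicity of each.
Multiplicities: chi_1: 0, chi_2: 2, chi_3: 2, chi_4: 0, chi_5: 0, chi_6: 0, chi_7: 3, chi_8: 0.

Derivation: Use <chi_rho, chi> = (1/|G|) sum_C |C| * chi_rho(C) * conj(chi(C)) with |G| = 20 for each irreducible chi in the table:
  <chi_rho, chi_1> = (1/20)[1*(10)*conj(1) + 1*(-6)*conj(1) + 2*(3/2 - 3*sqrt(5)/2)*conj(1) + 2*(5/2 - 3*sqrt(5)/2)*conj(1) + 2*(3/2 + 3*sqrt(5)/2)*conj(1) + 2*(5/2 + 3*sqrt(5)/2)*conj(1) + 5*(0)*conj(1) + 5*(-4)*conj(1)]
      = (1/20)[(10) + (-6) + (3 - 3*sqrt(5)) + (5 - 3*sqrt(5)) + (3 + 3*sqrt(5)) + (5 + 3*sqrt(5)) + (0) + (-20)] = 0/20 = 0
  <chi_rho, chi_2> = (1/20)[1*(10)*conj(1) + 1*(-6)*conj(1) + 2*(3/2 - 3*sqrt(5)/2)*conj(1) + 2*(5/2 - 3*sqrt(5)/2)*conj(1) + 2*(3/2 + 3*sqrt(5)/2)*conj(1) + 2*(5/2 + 3*sqrt(5)/2)*conj(1) + 5*(0)*conj(-1) + 5*(-4)*conj(-1)]
      = (1/20)[(10) + (-6) + (3 - 3*sqrt(5)) + (5 - 3*sqrt(5)) + (3 + 3*sqrt(5)) + (5 + 3*sqrt(5)) + (0) + (20)] = 40/20 = 2
  <chi_rho, chi_3> = (1/20)[1*(10)*conj(1) + 1*(-6)*conj(-1) + 2*(3/2 - 3*sqrt(5)/2)*conj(-1) + 2*(5/2 - 3*sqrt(5)/2)*conj(1) + 2*(3/2 + 3*sqrt(5)/2)*conj(-1) + 2*(5/2 + 3*sqrt(5)/2)*conj(1) + 5*(0)*conj(1) + 5*(-4)*conj(-1)]
      = (1/20)[(10) + (6) + (-3 + 3*sqrt(5)) + (5 - 3*sqrt(5)) + (-3*sqrt(5) - 3) + (5 + 3*sqrt(5)) + (0) + (20)] = 40/20 = 2
  <chi_rho, chi_4> = (1/20)[1*(10)*conj(1) + 1*(-6)*conj(-1) + 2*(3/2 - 3*sqrt(5)/2)*conj(-1) + 2*(5/2 - 3*sqrt(5)/2)*conj(1) + 2*(3/2 + 3*sqrt(5)/2)*conj(-1) + 2*(5/2 + 3*sqrt(5)/2)*conj(1) + 5*(0)*conj(-1) + 5*(-4)*conj(1)]
      = (1/20)[(10) + (6) + (-3 + 3*sqrt(5)) + (5 - 3*sqrt(5)) + (-3*sqrt(5) - 3) + (5 + 3*sqrt(5)) + (0) + (-20)] = 0/20 = 0
  <chi_rho, chi_5> = (1/20)[1*(10)*conj(2) + 1*(-6)*conj(-2) + 2*(3/2 - 3*sqrt(5)/2)*conj(1/2 + sqrt(5)/2) + 2*(5/2 - 3*sqrt(5)/2)*conj(-1/2 + sqrt(5)/2) + 2*(3/2 + 3*sqrt(5)/2)*conj(1/2 - sqrt(5)/2) + 2*(5/2 + 3*sqrt(5)/2)*conj(-sqrt(5)/2 - 1/2) + 5*(0)*conj(0) + 5*(-4)*conj(0)]
      = (1/20)[(20) + (12) + (-6) + (-10 + 4*sqrt(5)) + (-6) + (-10 - 4*sqrt(5)) + (0) + (0)] = 0/20 = 0
  <chi_rho, chi_6> = (1/20)[1*(10)*conj(2) + 1*(-6)*conj(2) + 2*(3/2 - 3*sqrt(5)/2)*conj(-1/2 + sqrt(5)/2) + 2*(5/2 - 3*sqrt(5)/2)*conj(-sqrt(5)/2 - 1/2) + 2*(3/2 + 3*sqrt(5)/2)*conj(-sqrt(5)/2 - 1/2) + 2*(5/2 + 3*sqrt(5)/2)*conj(-1/2 + sqrt(5)/2) + 5*(0)*conj(0) + 5*(-4)*conj(0)]
      = (1/20)[(20) + (-12) + (-9 + 3*sqrt(5)) + (5 - sqrt(5)) + (-9 - 3*sqrt(5)) + (sqrt(5) + 5) + (0) + (0)] = 0/20 = 0
  <chi_rho, chi_7> = (1/20)[1*(10)*conj(2) + 1*(-6)*conj(-2) + 2*(3/2 - 3*sqrt(5)/2)*conj(1/2 - sqrt(5)/2) + 2*(5/2 - 3*sqrt(5)/2)*conj(-sqrt(5)/2 - 1/2) + 2*(3/2 + 3*sqrt(5)/2)*conj(1/2 + sqrt(5)/2) + 2*(5/2 + 3*sqrt(5)/2)*conj(-1/2 + sqrt(5)/2) + 5*(0)*conj(0) + 5*(-4)*conj(0)]
      = (1/20)[(20) + (12) + (9 - 3*sqrt(5)) + (5 - sqrt(5)) + (3*sqrt(5) + 9) + (sqrt(5) + 5) + (0) + (0)] = 60/20 = 3
  <chi_rho, chi_8> = (1/20)[1*(10)*conj(2) + 1*(-6)*conj(2) + 2*(3/2 - 3*sqrt(5)/2)*conj(-sqrt(5)/2 - 1/2) + 2*(5/2 - 3*sqrt(5)/2)*conj(-1/2 + sqrt(5)/2) + 2*(3/2 + 3*sqrt(5)/2)*conj(-1/2 + sqrt(5)/2) + 2*(5/2 + 3*sqrt(5)/2)*conj(-sqrt(5)/2 - 1/2) + 5*(0)*conj(0) + 5*(-4)*conj(0)]
      = (1/20)[(20) + (-12) + (6) + (-10 + 4*sqrt(5)) + (6) + (-10 - 4*sqrt(5)) + (0) + (0)] = 0/20 = 0
Dimension check: dim(rho) = sum (mult * dim) = 0*1 + 2*1 + 2*1 + 0*1 + 0*2 + 0*2 + 3*2 + 0*2 = 10 = chi_rho(e) = 10.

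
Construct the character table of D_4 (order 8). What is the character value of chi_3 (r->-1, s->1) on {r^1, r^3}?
Conjugacy classes: {e} of size 1, {r^2} of size 1, {r^1, r^3} of size 2, {s, sr^2, ...} of size 2, {sr, sr^3, ...} of size 2.
Character table:
  irrep \ class              {e} (size 1)  {r^2} (size 1)  {r^1, r^3} (size 2)  {s, sr^2, ...} (size 2)  {sr, sr^3, ...} (size 2)
  chi_1 (triv)               1             1               1                    1                        1                       
  chi_2 (sign: r->1, s->-1)  1             1               1                    -1                       -1                      
  chi_3 (r->-1, s->1)        1             1               -1                   1                        -1                      
  chi_4 (r->-1, s->-1)       1             1               -1                   -1                       1                       
  chi_5 (2d, j=1)            2             -2              0                    0                        0                       

Spot check: chi_3 (r->-1, s->1) on {r^1, r^3} = -1.

Derivation: D_4 has order 2*4 = 8 with 5 conjugacy classes, hence 5 irreducibles. Sum of squared dims 1 + 1 + 1 + 1 + 4 = 8 = |G|. Linear characters come from the abelianisation; the 2-dimensional irreps have character r^k -> 2*cos(2*pi*j*k/4), reflections -> 0.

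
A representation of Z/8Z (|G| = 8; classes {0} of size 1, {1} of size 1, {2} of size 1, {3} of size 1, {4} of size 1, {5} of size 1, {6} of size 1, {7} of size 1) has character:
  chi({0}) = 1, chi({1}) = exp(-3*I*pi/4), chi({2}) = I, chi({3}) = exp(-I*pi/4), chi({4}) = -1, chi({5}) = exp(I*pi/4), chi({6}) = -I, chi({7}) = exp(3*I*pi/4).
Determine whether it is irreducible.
Irreducible: <chi, chi> = 1.

Justification: <chi, chi> = (1/|G|) sum_C |C| * |chi(C)|^2 = (1/8)[1*|1|^2 + 1*|exp(-3*I*pi/4)|^2 + 1*|I|^2 + 1*|exp(-I*pi/4)|^2 + 1*|-1|^2 + 1*|exp(I*pi/4)|^2 + 1*|-I|^2 + 1*|exp(3*I*pi/4)|^2]
  = (1/8)[(1) + (1) + (1) + (1) + (1) + (1) + (1) + (1)] = 8/8 = 1.
(Exp terms are combined using exp(i*s)*conj(exp(i*t)) = exp(i*(s-t)), and sums of them are collapsed using the identity that for every m > 1 the m distinct m-th roots of unity sum to 0, e.g. 1 + exp(2*I*pi/3) + exp(-2*I*pi/3) = 0.)
A character is irreducible iff <chi, chi> = 1, so this representation is irreducible.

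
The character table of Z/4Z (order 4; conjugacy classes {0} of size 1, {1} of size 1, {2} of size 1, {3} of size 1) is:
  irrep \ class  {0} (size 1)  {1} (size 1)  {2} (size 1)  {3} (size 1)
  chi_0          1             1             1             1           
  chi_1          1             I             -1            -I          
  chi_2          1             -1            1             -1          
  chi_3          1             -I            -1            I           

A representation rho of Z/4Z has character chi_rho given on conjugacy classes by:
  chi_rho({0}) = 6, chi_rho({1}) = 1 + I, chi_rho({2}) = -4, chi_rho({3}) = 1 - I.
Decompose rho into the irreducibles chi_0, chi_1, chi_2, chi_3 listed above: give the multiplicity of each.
Multiplicities: chi_0: 1, chi_1: 3, chi_2: 0, chi_3: 2.

Use <chi_rho, chi> = (1/|G|) sum_C |C| * chi_rho(C) * conj(chi(C)) with |G| = 4 for each irreducible chi in the table:
  <chi_rho, chi_0> = (1/4)[1*(6)*conj(1) + 1*(1 + I)*conj(1) + 1*(-4)*conj(1) + 1*(1 - I)*conj(1)]
      = (1/4)[(6) + (1 + I) + (-4) + (1 - I)] = 4/4 = 1
  <chi_rho, chi_1> = (1/4)[1*(6)*conj(1) + 1*(1 + I)*conj(I) + 1*(-4)*conj(-1) + 1*(1 - I)*conj(-I)]
      = (1/4)[(6) + (1 - I) + (4) + (1 + I)] = 12/4 = 3
  <chi_rho, chi_2> = (1/4)[1*(6)*conj(1) + 1*(1 + I)*conj(-1) + 1*(-4)*conj(1) + 1*(1 - I)*conj(-1)]
      = (1/4)[(6) + (-1 - I) + (-4) + (-1 + I)] = 0/4 = 0
  <chi_rho, chi_3> = (1/4)[1*(6)*conj(1) + 1*(1 + I)*conj(-I) + 1*(-4)*conj(-1) + 1*(1 - I)*conj(I)]
      = (1/4)[(6) + (-1 + I) + (4) + (-1 - I)] = 8/4 = 2
(Exp terms are combined using exp(i*s)*conj(exp(i*t)) = exp(i*(s-t)), and sums of them are collapsed using the identity that for every m > 1 the m distinct m-th roots of unity sum to 0, e.g. 1 + exp(2*I*pi/3) + exp(-2*I*pi/3) = 0.)
Dimension check: dim(rho) = sum (mult * dim) = 1*1 + 3*1 + 0*1 + 2*1 = 6 = chi_rho(e) = 6.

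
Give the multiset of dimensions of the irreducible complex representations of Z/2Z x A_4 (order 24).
Dimensions: 1, 1, 1, 1, 1, 1, 3, 3

Explanation: There are 8 irreducibles (= number of conjugacy classes). Their dimensions d_i satisfy sum d_i^2 = |G| = 24: 1 + 1 + 1 + 1 + 1 + 1 + 9 + 9 = 24. (For the product with Z/2Z: each of the 2 1-dim characters of Z/2Z tensors with each irrep of A_4, giving 2 copies of each A_4-dimension.)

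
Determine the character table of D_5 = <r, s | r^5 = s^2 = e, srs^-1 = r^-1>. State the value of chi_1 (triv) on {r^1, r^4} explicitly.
Conjugacy classes: {e} of size 1, {r^1, r^4} of size 2, {r^2, r^3} of size 2, {s, sr, ..., sr^4} of size 5.
Character table:
  irrep \ class              {e} (size 1)  {r^1, r^4} (size 2)  {r^2, r^3} (size 2)  {s, sr, ..., sr^4} (size 5)
  chi_1 (triv)               1             1                    1                    1                          
  chi_2 (sign: r->1, s->-1)  1             1                    1                    -1                         
  chi_3 (2d, j=1)            2             -1/2 + sqrt(5)/2     -sqrt(5)/2 - 1/2     0                          
  chi_4 (2d, j=2)            2             -sqrt(5)/2 - 1/2     -1/2 + sqrt(5)/2     0                          

Spot check: chi_1 (triv) on {r^1, r^4} = 1.

Working: D_5 has order 2*5 = 10 with 4 conjugacy classes, hence 4 irreducibles. Sum of squared dims 1 + 1 + 4 + 4 = 10 = |G|. Linear characters come from the abelianisation; the 2-dimensional irreps have character r^k -> 2*cos(2*pi*j*k/5), reflections -> 0.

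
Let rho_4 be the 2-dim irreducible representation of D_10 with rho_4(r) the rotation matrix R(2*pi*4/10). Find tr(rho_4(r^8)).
chi_{rho_4}(r^8) = 2*cos(2*pi*4*8/10) = -1/2 + sqrt(5)/2

Working: rho_4(r^8) is rotation by angle 2*pi*4*8/10, whose trace is 2*cos(2*pi*4*8/10) = -1/2 + sqrt(5)/2.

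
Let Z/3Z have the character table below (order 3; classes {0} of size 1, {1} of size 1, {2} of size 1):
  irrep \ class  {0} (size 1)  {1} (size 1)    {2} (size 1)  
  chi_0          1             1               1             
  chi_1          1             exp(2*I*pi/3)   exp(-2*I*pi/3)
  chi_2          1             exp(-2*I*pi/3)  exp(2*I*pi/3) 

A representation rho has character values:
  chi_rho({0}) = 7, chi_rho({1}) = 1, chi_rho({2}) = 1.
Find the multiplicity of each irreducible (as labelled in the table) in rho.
Multiplicities: chi_0: 3, chi_1: 2, chi_2: 2.

Derivation: Use <chi_rho, chi> = (1/|G|) sum_C |C| * chi_rho(C) * conj(chi(C)) with |G| = 3 for each irreducible chi in the table:
  <chi_rho, chi_0> = (1/3)[1*(7)*conj(1) + 1*(1)*conj(1) + 1*(1)*conj(1)]
      = (1/3)[(7) + (1) + (1)] = 9/3 = 3
  <chi_rho, chi_1> = (1/3)[1*(7)*conj(1) + 1*(1)*conj(exp(2*I*pi/3)) + 1*(1)*conj(exp(-2*I*pi/3))]
      = (1/3)[(7) + (2 + 3*exp(-2*I*pi/3) + 2*exp(2*I*pi/3)) + (2 + 2*exp(-2*I*pi/3) + 3*exp(2*I*pi/3))] = 6/3 = 2
  <chi_rho, chi_2> = (1/3)[1*(7)*conj(1) + 1*(1)*conj(exp(-2*I*pi/3)) + 1*(1)*conj(exp(2*I*pi/3))]
      = (1/3)[(7) + (2 + 2*exp(-2*I*pi/3) + 3*exp(2*I*pi/3)) + (2 + 3*exp(-2*I*pi/3) + 2*exp(2*I*pi/3))] = 6/3 = 2
(Exp terms are combined using exp(i*s)*conj(exp(i*t)) = exp(i*(s-t)), and sums of them are collapsed using the identity that for every m > 1 the m distinct m-th roots of unity sum to 0, e.g. 1 + exp(2*I*pi/3) + exp(-2*I*pi/3) = 0.)
Dimension check: dim(rho) = sum (mult * dim) = 3*1 + 2*1 + 2*1 = 7 = chi_rho(e) = 7.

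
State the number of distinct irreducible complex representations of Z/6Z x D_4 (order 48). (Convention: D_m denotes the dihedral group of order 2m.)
30

Derivation: The number of irreducible complex representations of a finite group equals its number of conjugacy classes. For a direct product, #classes(G x H) = #classes(G) * #classes(H). Z/6Z has 6 classes (abelian), D_4 has 5 classes, so 6 * 5 = 30, so Z/6Z x D_4 (order 48) has exactly 30 irreducible complex representations.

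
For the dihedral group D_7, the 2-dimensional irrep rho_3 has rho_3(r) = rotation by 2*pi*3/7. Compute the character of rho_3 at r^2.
chi_{rho_3}(r^2) = 2*cos(2*pi*3*2/7) = 2*cos(2*pi/7)

Justification: rho_3(r^2) is rotation by angle 2*pi*3*2/7, whose trace is 2*cos(2*pi*3*2/7) = 2*cos(2*pi/7).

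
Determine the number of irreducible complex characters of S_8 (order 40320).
22

Reasoning: The number of irreducible complex representations of a finite group equals its number of conjugacy classes. Conjugacy classes in S_8 correspond to cycle types, i.e. partitions of 8; there are p(8) = 22 of them, so S_8 (order 40320) has exactly 22 irreducible complex representations.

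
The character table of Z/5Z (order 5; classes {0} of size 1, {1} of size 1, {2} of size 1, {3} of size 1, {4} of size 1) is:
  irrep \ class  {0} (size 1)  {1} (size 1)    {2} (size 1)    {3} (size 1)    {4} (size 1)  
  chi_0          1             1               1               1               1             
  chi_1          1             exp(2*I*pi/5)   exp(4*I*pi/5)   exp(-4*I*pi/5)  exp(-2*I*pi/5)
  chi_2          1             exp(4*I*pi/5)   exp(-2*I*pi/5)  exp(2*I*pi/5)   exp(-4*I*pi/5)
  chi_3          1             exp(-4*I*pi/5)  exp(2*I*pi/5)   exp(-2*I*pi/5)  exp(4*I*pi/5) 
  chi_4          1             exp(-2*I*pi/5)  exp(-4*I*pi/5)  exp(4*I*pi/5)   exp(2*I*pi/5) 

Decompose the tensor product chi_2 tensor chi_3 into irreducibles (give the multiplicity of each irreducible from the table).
chi_2 tensor chi_3 = chi_0 (all other irreducibles have multiplicity 0).

Explanation: The character of a tensor product is the pointwise product (chi_2 * chi_3)(C) = chi_2(C) * chi_3(C):
  {0}: (1)*(1), {1}: (exp(4*I*pi/5))*(exp(-4*I*pi/5)), {2}: (exp(-2*I*pi/5))*(exp(2*I*pi/5)), {3}: (exp(2*I*pi/5))*(exp(-2*I*pi/5)), {4}: (exp(-4*I*pi/5))*(exp(4*I*pi/5))
so (chi_2 * chi_3) takes values
  {0} -> 1, {1} -> 1, {2} -> 1, {3} -> 1, {4} -> 1.
Now take the inner product of this character with each irreducible chi from the table, <chi_2*chi_3, chi> = (1/5) sum_C |C| (chi_2*chi_3)(C) conj(chi(C)):
  <chi_2*chi_3, chi_0> = (1/5)[1*(1)*conj(1) + 1*(1)*conj(1) + 1*(1)*conj(1) + 1*(1)*conj(1) + 1*(1)*conj(1)]
      = (1/5)[(1) + (1) + (1) + (1) + (1)] = 5/5 = 1
  <chi_2*chi_3, chi_1> = (1/5)[1*(1)*conj(1) + 1*(1)*conj(exp(2*I*pi/5)) + 1*(1)*conj(exp(4*I*pi/5)) + 1*(1)*conj(exp(-4*I*pi/5)) + 1*(1)*conj(exp(-2*I*pi/5))]
      = (1/5)[(1) + (exp(-2*I*pi/5)) + (exp(-4*I*pi/5)) + (exp(4*I*pi/5)) + (exp(2*I*pi/5))] = 0/5 = 0
  <chi_2*chi_3, chi_2> = (1/5)[1*(1)*conj(1) + 1*(1)*conj(exp(4*I*pi/5)) + 1*(1)*conj(exp(-2*I*pi/5)) + 1*(1)*conj(exp(2*I*pi/5)) + 1*(1)*conj(exp(-4*I*pi/5))]
      = (1/5)[(1) + (exp(-4*I*pi/5)) + (exp(2*I*pi/5)) + (exp(-2*I*pi/5)) + (exp(4*I*pi/5))] = 0/5 = 0
  <chi_2*chi_3, chi_3> = (1/5)[1*(1)*conj(1) + 1*(1)*conj(exp(-4*I*pi/5)) + 1*(1)*conj(exp(2*I*pi/5)) + 1*(1)*conj(exp(-2*I*pi/5)) + 1*(1)*conj(exp(4*I*pi/5))]
      = (1/5)[(1) + (exp(4*I*pi/5)) + (exp(-2*I*pi/5)) + (exp(2*I*pi/5)) + (exp(-4*I*pi/5))] = 0/5 = 0
  <chi_2*chi_3, chi_4> = (1/5)[1*(1)*conj(1) + 1*(1)*conj(exp(-2*I*pi/5)) + 1*(1)*conj(exp(-4*I*pi/5)) + 1*(1)*conj(exp(4*I*pi/5)) + 1*(1)*conj(exp(2*I*pi/5))]
      = (1/5)[(1) + (exp(2*I*pi/5)) + (exp(4*I*pi/5)) + (exp(-4*I*pi/5)) + (exp(-2*I*pi/5))] = 0/5 = 0
(Exp terms are combined using exp(i*s)*conj(exp(i*t)) = exp(i*(s-t)), and sums of them are collapsed using the identity that for every m > 1 the m distinct m-th roots of unity sum to 0, e.g. 1 + exp(2*I*pi/3) + exp(-2*I*pi/3) = 0.)
Hence the multiplicities are chi_0: 1. Dimension check: dim(chi_2)*dim(chi_3) = 1*1 = 1 and sum (mult * dim) = 1*1 = 1.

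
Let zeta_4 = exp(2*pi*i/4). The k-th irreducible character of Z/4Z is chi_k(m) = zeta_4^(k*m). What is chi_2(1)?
chi_2(1) = zeta_4^2 = -1

Derivation: chi_2(1) = zeta_4^(2*1) = zeta_4^2. Since zeta_4^4 = 1, this equals zeta_4^2 = exp(2*pi*i*2/4) = -1.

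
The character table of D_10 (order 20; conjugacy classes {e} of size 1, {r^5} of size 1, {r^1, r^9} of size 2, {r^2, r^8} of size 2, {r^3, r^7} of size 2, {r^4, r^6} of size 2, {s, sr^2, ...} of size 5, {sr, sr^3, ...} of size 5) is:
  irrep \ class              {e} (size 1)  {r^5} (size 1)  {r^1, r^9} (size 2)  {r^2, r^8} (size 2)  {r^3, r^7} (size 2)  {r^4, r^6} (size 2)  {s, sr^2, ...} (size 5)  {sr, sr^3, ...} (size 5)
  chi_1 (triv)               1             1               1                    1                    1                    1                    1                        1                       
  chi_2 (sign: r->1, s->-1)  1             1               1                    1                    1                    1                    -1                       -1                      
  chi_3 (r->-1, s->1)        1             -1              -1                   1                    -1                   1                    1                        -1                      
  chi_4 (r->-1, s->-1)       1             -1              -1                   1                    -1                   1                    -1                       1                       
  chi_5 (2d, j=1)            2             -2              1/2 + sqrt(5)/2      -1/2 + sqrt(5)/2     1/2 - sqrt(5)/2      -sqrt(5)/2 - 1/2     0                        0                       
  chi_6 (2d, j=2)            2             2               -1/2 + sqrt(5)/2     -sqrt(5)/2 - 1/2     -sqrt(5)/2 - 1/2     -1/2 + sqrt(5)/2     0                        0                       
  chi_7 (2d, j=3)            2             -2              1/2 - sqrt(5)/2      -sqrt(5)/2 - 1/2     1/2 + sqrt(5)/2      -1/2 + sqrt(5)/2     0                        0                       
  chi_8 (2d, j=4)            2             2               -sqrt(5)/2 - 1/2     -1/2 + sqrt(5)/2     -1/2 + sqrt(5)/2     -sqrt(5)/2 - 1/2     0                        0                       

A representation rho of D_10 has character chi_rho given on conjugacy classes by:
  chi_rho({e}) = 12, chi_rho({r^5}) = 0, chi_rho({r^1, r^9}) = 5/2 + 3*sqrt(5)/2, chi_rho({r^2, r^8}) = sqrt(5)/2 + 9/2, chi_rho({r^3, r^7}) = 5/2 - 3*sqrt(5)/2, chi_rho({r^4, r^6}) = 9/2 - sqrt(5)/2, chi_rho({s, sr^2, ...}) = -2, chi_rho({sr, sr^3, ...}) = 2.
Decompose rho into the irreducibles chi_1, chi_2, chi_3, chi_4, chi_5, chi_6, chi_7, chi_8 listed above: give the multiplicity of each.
Multiplicities: chi_1: 2, chi_2: 2, chi_3: 0, chi_4: 2, chi_5: 2, chi_6: 1, chi_7: 0, chi_8: 0.

Explanation: Use <chi_rho, chi> = (1/|G|) sum_C |C| * chi_rho(C) * conj(chi(C)) with |G| = 20 for each irreducible chi in the table:
  <chi_rho, chi_1> = (1/20)[1*(12)*conj(1) + 1*(0)*conj(1) + 2*(5/2 + 3*sqrt(5)/2)*conj(1) + 2*(sqrt(5)/2 + 9/2)*conj(1) + 2*(5/2 - 3*sqrt(5)/2)*conj(1) + 2*(9/2 - sqrt(5)/2)*conj(1) + 5*(-2)*conj(1) + 5*(2)*conj(1)]
      = (1/20)[(12) + (0) + (5 + 3*sqrt(5)) + (sqrt(5) + 9) + (5 - 3*sqrt(5)) + (9 - sqrt(5)) + (-10) + (10)] = 40/20 = 2
  <chi_rho, chi_2> = (1/20)[1*(12)*conj(1) + 1*(0)*conj(1) + 2*(5/2 + 3*sqrt(5)/2)*conj(1) + 2*(sqrt(5)/2 + 9/2)*conj(1) + 2*(5/2 - 3*sqrt(5)/2)*conj(1) + 2*(9/2 - sqrt(5)/2)*conj(1) + 5*(-2)*conj(-1) + 5*(2)*conj(-1)]
      = (1/20)[(12) + (0) + (5 + 3*sqrt(5)) + (sqrt(5) + 9) + (5 - 3*sqrt(5)) + (9 - sqrt(5)) + (10) + (-10)] = 40/20 = 2
  <chi_rho, chi_3> = (1/20)[1*(12)*conj(1) + 1*(0)*conj(-1) + 2*(5/2 + 3*sqrt(5)/2)*conj(-1) + 2*(sqrt(5)/2 + 9/2)*conj(1) + 2*(5/2 - 3*sqrt(5)/2)*conj(-1) + 2*(9/2 - sqrt(5)/2)*conj(1) + 5*(-2)*conj(1) + 5*(2)*conj(-1)]
      = (1/20)[(12) + (0) + (-3*sqrt(5) - 5) + (sqrt(5) + 9) + (-5 + 3*sqrt(5)) + (9 - sqrt(5)) + (-10) + (-10)] = 0/20 = 0
  <chi_rho, chi_4> = (1/20)[1*(12)*conj(1) + 1*(0)*conj(-1) + 2*(5/2 + 3*sqrt(5)/2)*conj(-1) + 2*(sqrt(5)/2 + 9/2)*conj(1) + 2*(5/2 - 3*sqrt(5)/2)*conj(-1) + 2*(9/2 - sqrt(5)/2)*conj(1) + 5*(-2)*conj(-1) + 5*(2)*conj(1)]
      = (1/20)[(12) + (0) + (-3*sqrt(5) - 5) + (sqrt(5) + 9) + (-5 + 3*sqrt(5)) + (9 - sqrt(5)) + (10) + (10)] = 40/20 = 2
  <chi_rho, chi_5> = (1/20)[1*(12)*conj(2) + 1*(0)*conj(-2) + 2*(5/2 + 3*sqrt(5)/2)*conj(1/2 + sqrt(5)/2) + 2*(sqrt(5)/2 + 9/2)*conj(-1/2 + sqrt(5)/2) + 2*(5/2 - 3*sqrt(5)/2)*conj(1/2 - sqrt(5)/2) + 2*(9/2 - sqrt(5)/2)*conj(-sqrt(5)/2 - 1/2) + 5*(-2)*conj(0) + 5*(2)*conj(0)]
      = (1/20)[(24) + (0) + (4*sqrt(5) + 10) + (-2 + 4*sqrt(5)) + (10 - 4*sqrt(5)) + (-4*sqrt(5) - 2) + (0) + (0)] = 40/20 = 2
  <chi_rho, chi_6> = (1/20)[1*(12)*conj(2) + 1*(0)*conj(2) + 2*(5/2 + 3*sqrt(5)/2)*conj(-1/2 + sqrt(5)/2) + 2*(sqrt(5)/2 + 9/2)*conj(-sqrt(5)/2 - 1/2) + 2*(5/2 - 3*sqrt(5)/2)*conj(-sqrt(5)/2 - 1/2) + 2*(9/2 - sqrt(5)/2)*conj(-1/2 + sqrt(5)/2) + 5*(-2)*conj(0) + 5*(2)*conj(0)]
      = (1/20)[(24) + (0) + (sqrt(5) + 5) + (-5*sqrt(5) - 7) + (5 - sqrt(5)) + (-7 + 5*sqrt(5)) + (0) + (0)] = 20/20 = 1
  <chi_rho, chi_7> = (1/20)[1*(12)*conj(2) + 1*(0)*conj(-2) + 2*(5/2 + 3*sqrt(5)/2)*conj(1/2 - sqrt(5)/2) + 2*(sqrt(5)/2 + 9/2)*conj(-sqrt(5)/2 - 1/2) + 2*(5/2 - 3*sqrt(5)/2)*conj(1/2 + sqrt(5)/2) + 2*(9/2 - sqrt(5)/2)*conj(-1/2 + sqrt(5)/2) + 5*(-2)*conj(0) + 5*(2)*conj(0)]
      = (1/20)[(24) + (0) + (-5 - sqrt(5)) + (-5*sqrt(5) - 7) + (-5 + sqrt(5)) + (-7 + 5*sqrt(5)) + (0) + (0)] = 0/20 = 0
  <chi_rho, chi_8> = (1/20)[1*(12)*conj(2) + 1*(0)*conj(2) + 2*(5/2 + 3*sqrt(5)/2)*conj(-sqrt(5)/2 - 1/2) + 2*(sqrt(5)/2 + 9/2)*conj(-1/2 + sqrt(5)/2) + 2*(5/2 - 3*sqrt(5)/2)*conj(-1/2 + sqrt(5)/2) + 2*(9/2 - sqrt(5)/2)*conj(-sqrt(5)/2 - 1/2) + 5*(-2)*conj(0) + 5*(2)*conj(0)]
      = (1/20)[(24) + (0) + (-10 - 4*sqrt(5)) + (-2 + 4*sqrt(5)) + (-10 + 4*sqrt(5)) + (-4*sqrt(5) - 2) + (0) + (0)] = 0/20 = 0
Dimension check: dim(rho) = sum (mult * dim) = 2*1 + 2*1 + 0*1 + 2*1 + 2*2 + 1*2 + 0*2 + 0*2 = 12 = chi_rho(e) = 12.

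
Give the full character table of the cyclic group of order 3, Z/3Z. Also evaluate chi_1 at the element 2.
Character table of Z/3Z (irreps indexed chi_0,...,chi_2 with chi_k(m) = zeta_3^(k*m), zeta_3 = exp(2*pi*i/3)):
  irrep \ class  {0} (size 1)  {1} (size 1)    {2} (size 1)  
  chi_0          1             1               1             
  chi_1          1             exp(2*I*pi/3)   exp(-2*I*pi/3)
  chi_2          1             exp(-2*I*pi/3)  exp(2*I*pi/3) 

Spot check: chi_1(2) = zeta_3^(1*2) = zeta_3^2 = exp(-2*I*pi/3).

Why: Z/3Z is abelian, so all 3 irreducible complex representations are 1-dimensional. They are given by chi_k(m) = zeta_3^(k*m) for k = 0,...,2. Row orthogonality: sum_m chi_k(m) conj(chi_l(m)) = 3 * [k = l].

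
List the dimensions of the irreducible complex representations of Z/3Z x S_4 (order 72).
Dimensions: 1, 1, 1, 1, 1, 1, 2, 2, 2, 3, 3, 3, 3, 3, 3

Details: There are 15 irreducibles (= number of conjugacy classes). Their dimensions d_i satisfy sum d_i^2 = |G| = 72: 1 + 1 + 1 + 1 + 1 + 1 + 4 + 4 + 4 + 9 + 9 + 9 + 9 + 9 + 9 = 72. (For the product with Z/3Z: each of the 3 1-dim characters of Z/3Z tensors with each irrep of S_4, giving 3 copies of each S_4-dimension.)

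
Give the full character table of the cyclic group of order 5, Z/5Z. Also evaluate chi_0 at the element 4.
Character table of Z/5Z (irreps indexed chi_0,...,chi_4 with chi_k(m) = zeta_5^(k*m), zeta_5 = exp(2*pi*i/5)):
  irrep \ class  {0} (size 1)  {1} (size 1)    {2} (size 1)    {3} (size 1)    {4} (size 1)  
  chi_0          1             1               1               1               1             
  chi_1          1             exp(2*I*pi/5)   exp(4*I*pi/5)   exp(-4*I*pi/5)  exp(-2*I*pi/5)
  chi_2          1             exp(4*I*pi/5)   exp(-2*I*pi/5)  exp(2*I*pi/5)   exp(-4*I*pi/5)
  chi_3          1             exp(-4*I*pi/5)  exp(2*I*pi/5)   exp(-2*I*pi/5)  exp(4*I*pi/5) 
  chi_4          1             exp(-2*I*pi/5)  exp(-4*I*pi/5)  exp(4*I*pi/5)   exp(2*I*pi/5) 

Spot check: chi_0(4) = zeta_5^(0*4) = zeta_5^0 = 1.

Justification: Z/5Z is abelian, so all 5 irreducible complex representations are 1-dimensional. They are given by chi_k(m) = zeta_5^(k*m) for k = 0,...,4. Row orthogonality: sum_m chi_k(m) conj(chi_l(m)) = 5 * [k = l].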